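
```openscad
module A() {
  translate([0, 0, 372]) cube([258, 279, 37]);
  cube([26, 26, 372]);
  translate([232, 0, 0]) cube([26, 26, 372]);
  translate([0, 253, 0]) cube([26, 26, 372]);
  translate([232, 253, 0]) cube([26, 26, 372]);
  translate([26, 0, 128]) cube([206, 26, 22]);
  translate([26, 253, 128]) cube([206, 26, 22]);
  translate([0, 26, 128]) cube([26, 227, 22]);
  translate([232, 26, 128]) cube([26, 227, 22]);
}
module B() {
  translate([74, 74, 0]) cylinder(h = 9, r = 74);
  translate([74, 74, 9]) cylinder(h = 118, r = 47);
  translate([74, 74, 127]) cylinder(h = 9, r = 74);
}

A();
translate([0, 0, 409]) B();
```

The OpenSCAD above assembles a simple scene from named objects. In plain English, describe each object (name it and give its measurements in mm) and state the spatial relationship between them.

A is a four-legged stool. The seat is 258×279 mm, 37 mm thick, top at z = 409 mm. It stands on four square legs, each 26×26 mm in cross-section, from z = 0 to the seat underside, each flush with a corner of the seat. Four stretchers, 26 mm wide and 22 mm tall, connect adjacent legs with their undersides at z = 128 mm, each running between the inner faces of the legs it joins and aligned with the legs' outer faces on the other axis.

B is a spool: two coaxial disc flanges of radius 74 mm and thickness 9 mm, joined by a core cylinder of radius 47 mm and height 118 mm. The lower flange rests on z = 0 and the three cylinders share a vertical axis.

The spool is on top of the stool.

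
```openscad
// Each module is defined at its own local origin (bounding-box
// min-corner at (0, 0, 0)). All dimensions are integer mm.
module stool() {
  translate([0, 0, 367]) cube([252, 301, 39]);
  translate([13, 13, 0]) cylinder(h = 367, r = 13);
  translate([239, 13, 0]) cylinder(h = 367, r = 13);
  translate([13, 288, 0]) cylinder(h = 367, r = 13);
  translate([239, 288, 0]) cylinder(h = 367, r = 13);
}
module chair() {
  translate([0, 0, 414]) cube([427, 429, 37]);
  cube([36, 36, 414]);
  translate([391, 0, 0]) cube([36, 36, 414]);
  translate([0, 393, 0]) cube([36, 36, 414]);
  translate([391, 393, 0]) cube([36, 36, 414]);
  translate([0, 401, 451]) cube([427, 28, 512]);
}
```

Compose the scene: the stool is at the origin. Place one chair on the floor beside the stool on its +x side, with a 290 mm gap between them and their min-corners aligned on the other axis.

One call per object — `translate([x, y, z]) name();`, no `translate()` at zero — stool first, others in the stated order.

stool();
translate([542, 0, 0]) chair();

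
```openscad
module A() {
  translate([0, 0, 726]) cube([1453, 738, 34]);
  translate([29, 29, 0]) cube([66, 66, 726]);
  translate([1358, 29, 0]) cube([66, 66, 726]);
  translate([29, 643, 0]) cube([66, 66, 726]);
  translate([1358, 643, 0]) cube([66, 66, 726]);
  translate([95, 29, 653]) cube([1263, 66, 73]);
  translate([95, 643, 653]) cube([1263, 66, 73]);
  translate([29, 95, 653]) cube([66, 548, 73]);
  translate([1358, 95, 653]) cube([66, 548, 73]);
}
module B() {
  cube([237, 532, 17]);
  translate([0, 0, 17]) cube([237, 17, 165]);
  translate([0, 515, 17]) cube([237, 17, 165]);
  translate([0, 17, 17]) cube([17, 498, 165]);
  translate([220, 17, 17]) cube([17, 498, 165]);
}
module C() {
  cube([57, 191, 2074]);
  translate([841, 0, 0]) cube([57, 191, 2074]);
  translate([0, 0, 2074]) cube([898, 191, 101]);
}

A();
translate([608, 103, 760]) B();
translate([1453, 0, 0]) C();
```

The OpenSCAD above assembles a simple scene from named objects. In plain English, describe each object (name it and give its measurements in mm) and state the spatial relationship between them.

A is a rectangular dining table. The top is 1453×738×34 mm with its upper surface at z = 760 mm. It stands on four 66×66 mm square legs, each inset 29 mm from the nearest pair of top edges, running from the floor to the underside of the top. Four apron rails, 66 mm thick and 73 mm tall, run between adjacent legs with their top edges flush with the underside of the top and their outer faces flush with the legs' outer faces.

B is an open-topped rectangular box: outside dimensions 237×532×182 mm, with a uniform wall and base thickness of 17 mm. The base is a full 237×532 slab on the floor; four walls sit on top of the base. The front and back walls (the −y and +y sides) span the full width; the two side walls fit between them.

C is a rectangular door frame: two vertical jambs of 57×191 mm section, 2074 mm tall, with a clear opening 784 mm wide between their inner faces. A header 101 mm tall and 191 mm deep lies on top of the jambs and spans the full outside width.

The open box is on top of the table, centred. The door frame is against the table's +x side, with their −y faces flush.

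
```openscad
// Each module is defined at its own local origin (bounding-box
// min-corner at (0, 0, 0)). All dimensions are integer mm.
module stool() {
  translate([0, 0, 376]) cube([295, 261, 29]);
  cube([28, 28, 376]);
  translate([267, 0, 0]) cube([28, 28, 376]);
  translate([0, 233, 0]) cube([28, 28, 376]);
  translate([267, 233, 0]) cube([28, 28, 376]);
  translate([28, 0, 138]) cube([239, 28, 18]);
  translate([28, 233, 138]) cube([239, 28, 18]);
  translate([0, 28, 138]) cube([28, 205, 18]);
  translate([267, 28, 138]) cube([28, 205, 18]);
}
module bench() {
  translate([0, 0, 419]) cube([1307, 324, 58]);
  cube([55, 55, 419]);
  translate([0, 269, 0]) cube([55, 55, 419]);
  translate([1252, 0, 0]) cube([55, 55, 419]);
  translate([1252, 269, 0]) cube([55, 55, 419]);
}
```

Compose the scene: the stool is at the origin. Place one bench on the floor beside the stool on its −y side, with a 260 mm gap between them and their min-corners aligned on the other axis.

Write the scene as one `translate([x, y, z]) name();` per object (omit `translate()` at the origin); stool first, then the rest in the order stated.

stool();
translate([0, -584, 0]) bench();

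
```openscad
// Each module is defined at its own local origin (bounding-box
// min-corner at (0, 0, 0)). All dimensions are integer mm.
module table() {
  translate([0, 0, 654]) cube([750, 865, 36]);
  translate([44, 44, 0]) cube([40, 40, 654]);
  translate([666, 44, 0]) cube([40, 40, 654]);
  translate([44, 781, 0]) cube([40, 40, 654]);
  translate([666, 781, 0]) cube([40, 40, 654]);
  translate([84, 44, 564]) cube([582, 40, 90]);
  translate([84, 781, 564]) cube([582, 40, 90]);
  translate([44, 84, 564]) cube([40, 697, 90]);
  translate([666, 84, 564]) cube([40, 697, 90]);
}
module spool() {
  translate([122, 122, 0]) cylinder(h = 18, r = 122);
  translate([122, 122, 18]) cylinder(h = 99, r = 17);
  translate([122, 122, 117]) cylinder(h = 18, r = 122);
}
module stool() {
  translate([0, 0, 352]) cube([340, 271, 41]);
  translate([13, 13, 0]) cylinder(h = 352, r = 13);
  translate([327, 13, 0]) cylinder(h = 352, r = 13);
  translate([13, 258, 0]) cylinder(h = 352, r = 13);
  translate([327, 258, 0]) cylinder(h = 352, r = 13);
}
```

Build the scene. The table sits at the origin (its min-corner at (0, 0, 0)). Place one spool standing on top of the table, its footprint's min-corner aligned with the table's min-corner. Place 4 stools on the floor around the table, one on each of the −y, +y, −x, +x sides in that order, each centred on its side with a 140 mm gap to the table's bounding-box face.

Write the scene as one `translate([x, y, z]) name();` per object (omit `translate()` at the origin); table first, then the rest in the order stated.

table();
translate([0, 0, 690]) spool();
translate([205, -411, 0]) stool();
translate([205, 1005, 0]) stool();
translate([-480, 297, 0]) stool();
translate([890, 297, 0]) stool();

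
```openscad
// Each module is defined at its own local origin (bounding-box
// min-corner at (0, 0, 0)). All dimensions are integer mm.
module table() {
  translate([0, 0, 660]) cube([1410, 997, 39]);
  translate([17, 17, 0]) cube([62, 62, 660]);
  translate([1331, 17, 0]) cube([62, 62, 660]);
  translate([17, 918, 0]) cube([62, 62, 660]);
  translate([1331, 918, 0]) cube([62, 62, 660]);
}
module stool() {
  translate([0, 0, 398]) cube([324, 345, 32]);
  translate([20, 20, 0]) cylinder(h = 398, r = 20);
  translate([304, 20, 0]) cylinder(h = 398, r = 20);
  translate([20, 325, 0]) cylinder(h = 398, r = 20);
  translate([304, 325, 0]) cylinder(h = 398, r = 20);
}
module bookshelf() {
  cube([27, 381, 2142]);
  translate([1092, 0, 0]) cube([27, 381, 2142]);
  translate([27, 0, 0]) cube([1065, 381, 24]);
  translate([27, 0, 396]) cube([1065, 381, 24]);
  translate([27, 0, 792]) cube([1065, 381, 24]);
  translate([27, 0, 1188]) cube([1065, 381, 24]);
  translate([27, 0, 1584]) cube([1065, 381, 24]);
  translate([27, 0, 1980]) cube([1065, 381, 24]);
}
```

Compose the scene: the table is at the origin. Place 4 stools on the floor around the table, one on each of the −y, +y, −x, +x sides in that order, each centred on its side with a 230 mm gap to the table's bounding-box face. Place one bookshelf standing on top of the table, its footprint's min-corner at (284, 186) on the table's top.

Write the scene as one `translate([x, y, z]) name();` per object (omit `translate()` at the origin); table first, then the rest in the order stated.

table();
translate([543, -575, 0]) stool();
translate([543, 1227, 0]) stool();
translate([-554, 326, 0]) stool();
translate([1640, 326, 0]) stool();
translate([284, 186, 699]) bookshelf();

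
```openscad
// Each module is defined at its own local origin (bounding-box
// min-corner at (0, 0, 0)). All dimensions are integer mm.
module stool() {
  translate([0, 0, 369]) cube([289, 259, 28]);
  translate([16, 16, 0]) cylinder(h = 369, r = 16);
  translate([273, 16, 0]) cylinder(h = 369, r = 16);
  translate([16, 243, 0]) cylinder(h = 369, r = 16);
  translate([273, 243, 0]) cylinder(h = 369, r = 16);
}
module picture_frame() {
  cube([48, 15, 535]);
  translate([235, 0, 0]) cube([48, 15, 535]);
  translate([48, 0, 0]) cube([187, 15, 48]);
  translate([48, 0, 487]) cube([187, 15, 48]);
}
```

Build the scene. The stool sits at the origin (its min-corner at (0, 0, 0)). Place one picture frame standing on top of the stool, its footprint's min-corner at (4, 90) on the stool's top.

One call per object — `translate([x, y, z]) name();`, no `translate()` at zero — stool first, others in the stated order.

stool();
translate([4, 90, 397]) picture_frame();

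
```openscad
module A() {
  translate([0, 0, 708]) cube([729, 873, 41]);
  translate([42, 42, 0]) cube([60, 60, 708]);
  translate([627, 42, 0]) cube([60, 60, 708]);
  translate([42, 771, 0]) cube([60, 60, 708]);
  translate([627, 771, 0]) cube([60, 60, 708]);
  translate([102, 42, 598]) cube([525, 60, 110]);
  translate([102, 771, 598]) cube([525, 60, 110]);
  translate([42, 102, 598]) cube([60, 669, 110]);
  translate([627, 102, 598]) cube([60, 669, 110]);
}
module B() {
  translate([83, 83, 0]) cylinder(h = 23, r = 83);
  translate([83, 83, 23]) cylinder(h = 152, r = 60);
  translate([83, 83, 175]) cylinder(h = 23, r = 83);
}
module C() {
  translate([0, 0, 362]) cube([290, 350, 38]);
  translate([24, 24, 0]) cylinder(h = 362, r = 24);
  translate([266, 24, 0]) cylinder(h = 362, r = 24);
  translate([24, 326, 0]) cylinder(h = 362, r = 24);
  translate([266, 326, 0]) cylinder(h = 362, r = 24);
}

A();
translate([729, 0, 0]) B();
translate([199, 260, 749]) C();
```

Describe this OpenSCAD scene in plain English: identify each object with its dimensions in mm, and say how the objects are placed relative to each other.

A is a rectangular dining table. The top is 729×873×41 mm with its upper surface at z = 749 mm. It stands on four 60×60 mm square legs, each inset 42 mm from the nearest pair of top edges, running from the floor to the underside of the top. Four apron rails, 60 mm thick and 110 mm tall, run between adjacent legs with their top edges flush with the underside of the top and their outer faces flush with the legs' outer faces.

B is a spool: two coaxial disc flanges of radius 83 mm and thickness 23 mm, joined by a core cylinder of radius 60 mm and height 152 mm. The lower flange rests on z = 0 and the three cylinders share a vertical axis.

C is a simple wooden stool: a rectangular seat 290 mm (x) by 350 mm (y), 38 mm thick, top face at z = 400 mm, on four round legs, each 48 mm in diameter. The legs rest on z = 0, each leg's axis is inset half a diameter from the nearest pair of seat edges (so the leg's bounding box is flush with the corner).

The spool is against the table's +x side, with their −y faces flush. The stool is on top of the table.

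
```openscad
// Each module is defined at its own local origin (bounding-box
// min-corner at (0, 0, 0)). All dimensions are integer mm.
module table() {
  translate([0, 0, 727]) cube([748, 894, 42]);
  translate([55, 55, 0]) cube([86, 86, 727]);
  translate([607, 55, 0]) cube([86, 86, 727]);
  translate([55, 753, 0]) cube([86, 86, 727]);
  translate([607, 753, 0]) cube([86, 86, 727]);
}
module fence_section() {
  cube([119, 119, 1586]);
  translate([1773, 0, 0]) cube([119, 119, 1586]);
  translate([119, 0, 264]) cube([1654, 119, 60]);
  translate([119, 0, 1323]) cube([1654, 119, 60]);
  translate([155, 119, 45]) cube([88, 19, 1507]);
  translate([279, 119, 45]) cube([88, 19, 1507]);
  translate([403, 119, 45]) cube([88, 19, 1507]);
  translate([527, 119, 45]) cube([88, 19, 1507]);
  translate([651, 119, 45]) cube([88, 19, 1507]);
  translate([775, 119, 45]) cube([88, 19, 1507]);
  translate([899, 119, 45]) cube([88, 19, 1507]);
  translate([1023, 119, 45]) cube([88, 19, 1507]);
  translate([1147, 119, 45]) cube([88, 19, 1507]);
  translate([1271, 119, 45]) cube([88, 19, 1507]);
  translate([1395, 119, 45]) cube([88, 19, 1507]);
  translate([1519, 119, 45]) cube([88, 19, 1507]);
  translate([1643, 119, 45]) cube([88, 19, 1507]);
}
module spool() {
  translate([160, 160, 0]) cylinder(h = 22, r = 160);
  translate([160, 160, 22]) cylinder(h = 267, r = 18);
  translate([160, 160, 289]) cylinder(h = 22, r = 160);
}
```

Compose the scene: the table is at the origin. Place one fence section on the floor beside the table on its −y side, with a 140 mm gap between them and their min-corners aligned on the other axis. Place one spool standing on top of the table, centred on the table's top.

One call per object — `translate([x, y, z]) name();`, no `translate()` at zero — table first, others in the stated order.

table();
translate([0, -278, 0]) fence_section();
translate([214, 287, 769]) spool();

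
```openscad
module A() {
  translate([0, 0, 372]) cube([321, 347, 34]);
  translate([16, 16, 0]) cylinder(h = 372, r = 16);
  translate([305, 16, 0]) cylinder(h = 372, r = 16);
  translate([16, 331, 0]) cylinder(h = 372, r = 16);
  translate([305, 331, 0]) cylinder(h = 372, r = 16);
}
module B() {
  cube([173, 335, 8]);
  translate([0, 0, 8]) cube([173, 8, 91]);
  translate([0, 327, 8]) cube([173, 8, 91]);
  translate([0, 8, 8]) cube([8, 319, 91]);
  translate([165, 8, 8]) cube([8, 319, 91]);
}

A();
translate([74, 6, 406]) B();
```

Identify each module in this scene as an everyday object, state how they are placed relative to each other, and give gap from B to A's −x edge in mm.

A is a stool. B is an open box. The open box is on top of the stool, centred. The gap from the open box to the stool's −x edge is 74 mm.

The open box's min-x is at 74; the stool's min-x is 0; gap = 74 mm.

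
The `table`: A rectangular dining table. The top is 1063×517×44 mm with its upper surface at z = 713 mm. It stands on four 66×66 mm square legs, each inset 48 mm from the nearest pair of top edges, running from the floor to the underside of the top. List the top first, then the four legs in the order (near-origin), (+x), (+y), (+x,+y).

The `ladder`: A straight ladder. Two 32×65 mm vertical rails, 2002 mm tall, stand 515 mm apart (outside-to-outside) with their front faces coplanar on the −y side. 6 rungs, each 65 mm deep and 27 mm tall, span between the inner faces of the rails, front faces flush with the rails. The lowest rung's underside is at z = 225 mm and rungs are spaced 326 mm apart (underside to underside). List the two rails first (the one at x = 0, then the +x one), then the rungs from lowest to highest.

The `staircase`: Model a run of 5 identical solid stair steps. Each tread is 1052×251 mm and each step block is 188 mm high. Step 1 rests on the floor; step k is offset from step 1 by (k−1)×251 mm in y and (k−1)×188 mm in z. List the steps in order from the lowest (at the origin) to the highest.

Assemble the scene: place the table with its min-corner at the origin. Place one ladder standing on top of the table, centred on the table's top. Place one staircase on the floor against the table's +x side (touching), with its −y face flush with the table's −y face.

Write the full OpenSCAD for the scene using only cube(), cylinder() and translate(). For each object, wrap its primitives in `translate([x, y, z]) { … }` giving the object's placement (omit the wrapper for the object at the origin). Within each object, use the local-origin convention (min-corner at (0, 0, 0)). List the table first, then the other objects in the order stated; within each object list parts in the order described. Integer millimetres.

translate([0, 0, 669]) cube([1063, 517, 44]);
translate([48, 48, 0]) cube([66, 66, 669]);
translate([949, 48, 0]) cube([66, 66, 669]);
translate([48, 403, 0]) cube([66, 66, 669]);
translate([949, 403, 0]) cube([66, 66, 669]);
translate([274, 226, 713]) {
  cube([32, 65, 2002]);
  translate([483, 0, 0]) cube([32, 65, 2002]);
  translate([32, 0, 225]) cube([451, 65, 27]);
  translate([32, 0, 551]) cube([451, 65, 27]);
  translate([32, 0, 877]) cube([451, 65, 27]);
  translate([32, 0, 1203]) cube([451, 65, 27]);
  translate([32, 0, 1529]) cube([451, 65, 27]);
  translate([32, 0, 1855]) cube([451, 65, 27]);
}
translate([1063, 0, 0]) {
  cube([1052, 251, 188]);
  translate([0, 251, 188]) cube([1052, 251, 188]);
  translate([0, 502, 376]) cube([1052, 251, 188]);
  translate([0, 753, 564]) cube([1052, 251, 188]);
  translate([0, 1004, 752]) cube([1052, 251, 188]);
}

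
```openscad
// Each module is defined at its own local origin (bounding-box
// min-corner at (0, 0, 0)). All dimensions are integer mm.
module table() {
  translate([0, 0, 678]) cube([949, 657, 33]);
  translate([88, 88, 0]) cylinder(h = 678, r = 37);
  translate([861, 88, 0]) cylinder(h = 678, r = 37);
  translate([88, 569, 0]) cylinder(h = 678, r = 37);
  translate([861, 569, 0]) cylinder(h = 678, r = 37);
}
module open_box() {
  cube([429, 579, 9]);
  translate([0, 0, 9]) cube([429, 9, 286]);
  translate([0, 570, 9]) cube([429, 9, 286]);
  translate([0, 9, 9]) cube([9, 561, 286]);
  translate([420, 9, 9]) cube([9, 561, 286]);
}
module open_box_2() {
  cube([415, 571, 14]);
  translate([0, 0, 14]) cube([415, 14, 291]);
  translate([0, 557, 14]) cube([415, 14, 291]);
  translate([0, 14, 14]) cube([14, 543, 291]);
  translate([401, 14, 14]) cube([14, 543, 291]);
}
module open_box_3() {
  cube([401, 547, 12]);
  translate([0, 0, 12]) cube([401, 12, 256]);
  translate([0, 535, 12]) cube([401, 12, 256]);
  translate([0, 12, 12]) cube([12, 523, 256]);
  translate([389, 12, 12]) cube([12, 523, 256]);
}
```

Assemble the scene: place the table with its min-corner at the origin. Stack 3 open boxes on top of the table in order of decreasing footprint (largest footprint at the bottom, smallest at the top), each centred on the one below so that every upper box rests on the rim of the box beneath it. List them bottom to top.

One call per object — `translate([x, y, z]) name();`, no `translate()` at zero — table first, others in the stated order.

table();
translate([260, 39, 711]) open_box();
translate([267, 43, 1006]) open_box_2();
translate([274, 55, 1311]) open_box_3();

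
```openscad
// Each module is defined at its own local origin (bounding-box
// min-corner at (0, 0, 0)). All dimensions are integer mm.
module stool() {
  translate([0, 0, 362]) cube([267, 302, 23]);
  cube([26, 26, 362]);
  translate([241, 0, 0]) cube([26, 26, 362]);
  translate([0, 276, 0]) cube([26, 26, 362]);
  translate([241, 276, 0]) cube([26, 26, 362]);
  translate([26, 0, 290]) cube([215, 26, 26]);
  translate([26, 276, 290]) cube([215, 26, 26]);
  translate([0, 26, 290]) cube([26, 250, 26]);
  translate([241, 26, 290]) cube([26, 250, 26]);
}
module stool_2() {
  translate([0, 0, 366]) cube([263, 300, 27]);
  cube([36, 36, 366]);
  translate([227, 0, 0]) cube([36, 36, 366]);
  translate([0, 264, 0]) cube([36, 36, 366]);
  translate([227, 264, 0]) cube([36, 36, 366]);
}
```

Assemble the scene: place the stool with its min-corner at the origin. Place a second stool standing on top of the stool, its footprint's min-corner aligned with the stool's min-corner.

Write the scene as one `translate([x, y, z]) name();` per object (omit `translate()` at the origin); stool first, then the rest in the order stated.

stool();
translate([0, 0, 385]) stool_2();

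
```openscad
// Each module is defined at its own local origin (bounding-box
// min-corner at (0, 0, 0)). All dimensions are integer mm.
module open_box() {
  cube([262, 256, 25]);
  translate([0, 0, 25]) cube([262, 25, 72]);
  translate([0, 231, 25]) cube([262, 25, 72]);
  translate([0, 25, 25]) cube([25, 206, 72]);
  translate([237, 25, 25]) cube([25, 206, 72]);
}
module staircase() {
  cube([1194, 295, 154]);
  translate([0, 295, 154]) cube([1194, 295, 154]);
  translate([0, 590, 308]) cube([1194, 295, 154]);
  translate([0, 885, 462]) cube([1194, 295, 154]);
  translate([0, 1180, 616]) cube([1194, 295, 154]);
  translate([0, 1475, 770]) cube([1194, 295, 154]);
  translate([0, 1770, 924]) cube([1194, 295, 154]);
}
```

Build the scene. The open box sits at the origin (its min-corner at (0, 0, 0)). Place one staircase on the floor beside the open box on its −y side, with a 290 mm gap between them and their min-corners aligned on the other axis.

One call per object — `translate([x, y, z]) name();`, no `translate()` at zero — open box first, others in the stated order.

open_box();
translate([0, -2355, 0]) staircase();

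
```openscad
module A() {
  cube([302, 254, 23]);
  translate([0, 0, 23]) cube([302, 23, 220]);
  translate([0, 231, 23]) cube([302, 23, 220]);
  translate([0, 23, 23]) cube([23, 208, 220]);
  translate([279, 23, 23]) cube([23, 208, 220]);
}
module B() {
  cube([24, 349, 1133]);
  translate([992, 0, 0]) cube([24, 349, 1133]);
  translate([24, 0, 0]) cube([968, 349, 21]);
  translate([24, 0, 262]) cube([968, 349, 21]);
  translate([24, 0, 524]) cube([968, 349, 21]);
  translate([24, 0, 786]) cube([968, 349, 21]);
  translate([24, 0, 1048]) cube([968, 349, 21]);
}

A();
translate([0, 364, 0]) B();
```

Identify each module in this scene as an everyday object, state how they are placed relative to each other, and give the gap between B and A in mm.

The bookshelf's nearest face is 110 mm from the open box's +y face.

A is an open box. B is a bookshelf. The bookshelf is on the floor beside the open box on its +y side. The gap between the bookshelf and the open box is 110 mm.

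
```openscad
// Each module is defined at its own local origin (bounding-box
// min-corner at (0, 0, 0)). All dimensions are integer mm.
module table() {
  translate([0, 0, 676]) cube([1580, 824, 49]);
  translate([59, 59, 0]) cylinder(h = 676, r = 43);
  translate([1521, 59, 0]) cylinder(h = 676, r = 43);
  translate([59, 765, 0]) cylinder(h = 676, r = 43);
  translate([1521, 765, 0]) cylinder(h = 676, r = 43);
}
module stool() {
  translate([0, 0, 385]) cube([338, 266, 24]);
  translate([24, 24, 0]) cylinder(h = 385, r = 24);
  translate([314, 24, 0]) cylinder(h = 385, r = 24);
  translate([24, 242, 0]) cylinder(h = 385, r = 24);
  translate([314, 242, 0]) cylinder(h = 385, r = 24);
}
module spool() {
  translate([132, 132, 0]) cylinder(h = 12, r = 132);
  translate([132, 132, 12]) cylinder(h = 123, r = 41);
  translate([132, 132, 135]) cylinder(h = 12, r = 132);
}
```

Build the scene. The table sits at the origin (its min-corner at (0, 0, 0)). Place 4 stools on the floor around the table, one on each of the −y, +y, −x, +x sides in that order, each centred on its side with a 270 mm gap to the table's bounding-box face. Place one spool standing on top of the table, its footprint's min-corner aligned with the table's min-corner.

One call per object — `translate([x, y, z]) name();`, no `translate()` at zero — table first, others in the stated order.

table();
translate([621, -536, 0]) stool();
translate([621, 1094, 0]) stool();
translate([-608, 279, 0]) stool();
translate([1850, 279, 0]) stool();
translate([0, 0, 725]) spool();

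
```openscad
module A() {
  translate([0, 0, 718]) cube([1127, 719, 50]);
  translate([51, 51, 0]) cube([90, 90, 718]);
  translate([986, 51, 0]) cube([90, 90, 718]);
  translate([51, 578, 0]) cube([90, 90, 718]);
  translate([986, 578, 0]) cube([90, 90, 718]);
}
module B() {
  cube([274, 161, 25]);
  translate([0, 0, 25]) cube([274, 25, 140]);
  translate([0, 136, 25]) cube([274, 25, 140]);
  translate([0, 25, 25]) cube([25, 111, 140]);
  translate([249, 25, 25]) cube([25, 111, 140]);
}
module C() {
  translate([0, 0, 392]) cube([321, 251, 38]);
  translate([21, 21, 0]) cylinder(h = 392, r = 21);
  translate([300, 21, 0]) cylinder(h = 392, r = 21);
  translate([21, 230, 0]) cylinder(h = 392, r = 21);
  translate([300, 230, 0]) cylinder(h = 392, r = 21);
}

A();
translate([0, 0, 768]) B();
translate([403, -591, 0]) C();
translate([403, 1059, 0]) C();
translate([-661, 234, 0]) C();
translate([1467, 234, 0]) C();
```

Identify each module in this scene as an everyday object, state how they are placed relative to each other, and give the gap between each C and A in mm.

Each stool's nearest face is 340 mm from the table's bounding box.

A is a table. B is an open box. C is a stool. The open box is on top of the table. Four stools sit around the table at the −y, +y, −x, +x sides. The gap between each stool and the table is 340 mm.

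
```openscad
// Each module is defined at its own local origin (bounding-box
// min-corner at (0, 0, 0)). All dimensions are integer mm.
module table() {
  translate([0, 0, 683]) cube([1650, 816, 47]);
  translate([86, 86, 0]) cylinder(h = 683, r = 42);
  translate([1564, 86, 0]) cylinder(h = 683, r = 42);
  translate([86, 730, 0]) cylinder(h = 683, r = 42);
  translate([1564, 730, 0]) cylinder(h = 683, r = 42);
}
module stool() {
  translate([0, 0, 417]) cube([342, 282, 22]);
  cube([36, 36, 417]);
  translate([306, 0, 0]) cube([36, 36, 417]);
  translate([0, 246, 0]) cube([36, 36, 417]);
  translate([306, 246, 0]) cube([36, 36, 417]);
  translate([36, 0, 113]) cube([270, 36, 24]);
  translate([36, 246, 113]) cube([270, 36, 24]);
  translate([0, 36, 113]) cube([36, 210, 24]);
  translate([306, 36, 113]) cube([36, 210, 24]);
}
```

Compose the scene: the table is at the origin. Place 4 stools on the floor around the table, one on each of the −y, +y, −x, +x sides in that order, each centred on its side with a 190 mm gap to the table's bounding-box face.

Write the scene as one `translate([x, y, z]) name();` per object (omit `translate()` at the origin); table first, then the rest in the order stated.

table();
translate([654, -472, 0]) stool();
translate([654, 1006, 0]) stool();
translate([-532, 267, 0]) stool();
translate([1840, 267, 0]) stool();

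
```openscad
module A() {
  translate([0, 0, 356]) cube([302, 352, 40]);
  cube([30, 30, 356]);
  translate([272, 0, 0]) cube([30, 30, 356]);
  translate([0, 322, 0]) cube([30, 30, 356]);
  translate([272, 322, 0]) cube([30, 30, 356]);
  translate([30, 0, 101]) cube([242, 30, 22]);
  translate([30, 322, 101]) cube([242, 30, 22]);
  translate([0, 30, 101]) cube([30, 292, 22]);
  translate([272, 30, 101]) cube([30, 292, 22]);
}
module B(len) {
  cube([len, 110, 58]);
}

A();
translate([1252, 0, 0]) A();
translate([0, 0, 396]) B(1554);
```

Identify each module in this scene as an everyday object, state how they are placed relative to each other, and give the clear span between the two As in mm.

Second stool starts at x = 1252; first ends at x = 302; clear span = 1252 − 302 = 950 mm.

A is a stool. B is a beam. A beam spans the tops of two stools. The clear span between the two stools is 950 mm.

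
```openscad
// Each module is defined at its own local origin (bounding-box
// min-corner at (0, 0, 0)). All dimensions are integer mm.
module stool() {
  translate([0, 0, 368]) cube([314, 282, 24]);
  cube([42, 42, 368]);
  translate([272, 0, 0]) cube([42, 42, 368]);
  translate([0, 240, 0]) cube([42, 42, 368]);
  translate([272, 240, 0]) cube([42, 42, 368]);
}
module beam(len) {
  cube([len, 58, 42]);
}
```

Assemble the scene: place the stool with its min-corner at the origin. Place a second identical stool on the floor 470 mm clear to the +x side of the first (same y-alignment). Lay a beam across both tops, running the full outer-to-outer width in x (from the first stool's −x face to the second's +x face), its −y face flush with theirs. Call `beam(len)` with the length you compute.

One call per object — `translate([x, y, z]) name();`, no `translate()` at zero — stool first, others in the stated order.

stool();
translate([784, 0, 0]) stool();
translate([0, 0, 392]) beam(1098);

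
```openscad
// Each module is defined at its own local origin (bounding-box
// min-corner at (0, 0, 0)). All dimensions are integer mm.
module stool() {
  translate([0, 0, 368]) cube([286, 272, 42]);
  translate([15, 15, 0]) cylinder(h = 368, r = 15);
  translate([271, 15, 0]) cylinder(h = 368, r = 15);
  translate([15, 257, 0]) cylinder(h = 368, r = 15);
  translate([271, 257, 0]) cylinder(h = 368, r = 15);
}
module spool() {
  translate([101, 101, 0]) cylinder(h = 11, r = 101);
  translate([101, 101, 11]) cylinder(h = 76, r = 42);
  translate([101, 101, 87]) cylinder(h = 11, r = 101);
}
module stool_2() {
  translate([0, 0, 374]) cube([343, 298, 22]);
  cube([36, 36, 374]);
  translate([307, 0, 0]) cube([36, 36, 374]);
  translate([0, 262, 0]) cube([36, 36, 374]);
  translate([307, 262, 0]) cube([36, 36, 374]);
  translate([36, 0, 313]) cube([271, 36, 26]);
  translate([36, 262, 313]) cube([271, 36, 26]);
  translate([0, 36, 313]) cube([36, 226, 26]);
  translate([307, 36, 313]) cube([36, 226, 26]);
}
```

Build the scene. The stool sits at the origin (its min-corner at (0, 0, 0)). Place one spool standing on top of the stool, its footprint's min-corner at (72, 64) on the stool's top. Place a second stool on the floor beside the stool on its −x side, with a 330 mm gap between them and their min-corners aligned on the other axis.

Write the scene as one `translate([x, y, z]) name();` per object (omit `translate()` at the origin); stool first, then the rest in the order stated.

stool();
translate([72, 64, 410]) spool();
translate([-673, 0, 0]) stool_2();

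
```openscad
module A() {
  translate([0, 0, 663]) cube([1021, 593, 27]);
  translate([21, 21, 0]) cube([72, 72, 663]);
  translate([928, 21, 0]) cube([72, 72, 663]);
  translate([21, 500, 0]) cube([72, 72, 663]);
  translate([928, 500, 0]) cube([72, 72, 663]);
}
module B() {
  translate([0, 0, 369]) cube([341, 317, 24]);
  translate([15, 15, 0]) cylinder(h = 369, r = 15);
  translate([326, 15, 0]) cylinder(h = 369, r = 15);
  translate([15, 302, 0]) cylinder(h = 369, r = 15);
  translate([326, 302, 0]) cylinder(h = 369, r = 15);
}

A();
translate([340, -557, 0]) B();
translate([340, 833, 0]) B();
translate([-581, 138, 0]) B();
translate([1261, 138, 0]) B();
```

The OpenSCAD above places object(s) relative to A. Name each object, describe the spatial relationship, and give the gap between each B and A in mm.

Each stool's nearest face is 240 mm from the table's bounding box.

A is a table. B is a stool. Four stools sit around the table at the −y, +y, −x, +x sides. The gap between each stool and the table is 240 mm.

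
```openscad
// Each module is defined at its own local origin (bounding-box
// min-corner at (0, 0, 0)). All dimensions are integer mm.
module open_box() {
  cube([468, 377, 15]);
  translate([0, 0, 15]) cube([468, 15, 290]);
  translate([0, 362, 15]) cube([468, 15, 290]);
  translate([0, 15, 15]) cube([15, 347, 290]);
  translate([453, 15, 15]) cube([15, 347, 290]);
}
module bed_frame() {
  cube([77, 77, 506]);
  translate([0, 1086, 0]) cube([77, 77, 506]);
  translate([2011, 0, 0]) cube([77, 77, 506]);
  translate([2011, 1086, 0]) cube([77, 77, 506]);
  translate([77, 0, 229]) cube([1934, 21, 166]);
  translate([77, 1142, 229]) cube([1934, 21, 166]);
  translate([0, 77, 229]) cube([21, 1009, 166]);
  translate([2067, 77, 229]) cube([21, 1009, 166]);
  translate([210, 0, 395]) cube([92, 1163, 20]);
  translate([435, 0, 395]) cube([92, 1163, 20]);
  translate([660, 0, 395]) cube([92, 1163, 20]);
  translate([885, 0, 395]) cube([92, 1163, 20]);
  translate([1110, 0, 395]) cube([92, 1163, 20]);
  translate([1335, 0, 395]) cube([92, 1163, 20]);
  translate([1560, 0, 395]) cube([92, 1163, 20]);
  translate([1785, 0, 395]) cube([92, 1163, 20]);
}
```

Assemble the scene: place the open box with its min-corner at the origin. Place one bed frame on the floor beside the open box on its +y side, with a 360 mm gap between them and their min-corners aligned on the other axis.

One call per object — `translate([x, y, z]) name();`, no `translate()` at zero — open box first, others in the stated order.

open_box();
translate([0, 737, 0]) bed_frame();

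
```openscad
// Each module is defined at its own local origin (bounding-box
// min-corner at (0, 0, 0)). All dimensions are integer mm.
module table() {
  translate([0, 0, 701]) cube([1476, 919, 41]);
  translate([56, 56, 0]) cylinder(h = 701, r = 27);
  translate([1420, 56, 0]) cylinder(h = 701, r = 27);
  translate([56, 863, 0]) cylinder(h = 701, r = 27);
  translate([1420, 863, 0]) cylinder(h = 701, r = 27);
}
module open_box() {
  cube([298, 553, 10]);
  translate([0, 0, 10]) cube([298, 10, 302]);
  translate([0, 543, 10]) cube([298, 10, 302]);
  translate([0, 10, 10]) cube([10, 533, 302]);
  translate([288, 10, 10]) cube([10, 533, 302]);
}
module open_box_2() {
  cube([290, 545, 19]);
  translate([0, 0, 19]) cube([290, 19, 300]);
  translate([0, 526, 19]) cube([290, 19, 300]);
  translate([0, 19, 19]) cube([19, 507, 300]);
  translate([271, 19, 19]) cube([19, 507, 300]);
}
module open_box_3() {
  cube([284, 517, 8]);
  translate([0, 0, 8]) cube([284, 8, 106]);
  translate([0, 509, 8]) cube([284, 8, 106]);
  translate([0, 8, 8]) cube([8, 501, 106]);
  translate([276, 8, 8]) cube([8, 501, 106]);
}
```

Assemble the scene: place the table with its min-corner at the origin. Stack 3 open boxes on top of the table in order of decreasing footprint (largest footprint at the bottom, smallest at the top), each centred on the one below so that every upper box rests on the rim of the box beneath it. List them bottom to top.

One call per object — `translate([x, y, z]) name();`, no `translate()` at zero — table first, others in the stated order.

table();
translate([589, 183, 742]) open_box();
translate([593, 187, 1054]) open_box_2();
translate([596, 201, 1373]) open_box_3();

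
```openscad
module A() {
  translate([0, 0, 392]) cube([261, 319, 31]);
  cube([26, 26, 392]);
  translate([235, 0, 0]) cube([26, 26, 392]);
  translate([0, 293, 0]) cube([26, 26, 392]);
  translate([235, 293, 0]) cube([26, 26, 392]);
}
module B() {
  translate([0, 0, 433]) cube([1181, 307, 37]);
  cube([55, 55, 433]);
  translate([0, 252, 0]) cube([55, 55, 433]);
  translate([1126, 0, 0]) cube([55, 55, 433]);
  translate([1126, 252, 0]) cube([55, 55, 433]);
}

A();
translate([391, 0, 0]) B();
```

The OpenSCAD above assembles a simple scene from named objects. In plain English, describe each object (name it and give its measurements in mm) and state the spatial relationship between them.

A is a four-legged stool. The seat is a 261×319×31 mm slab whose top surface is at z = 423 mm; four square legs, each 26×26 mm in cross-section, run from the floor (z = 0) to the underside of the seat, each flush with a corner of the seat.

B is a bench: a 1181×307 mm seat slab, 37 mm thick, top at z = 470 mm, on four 55×55 mm square legs flush with the seat corners and standing on z = 0.

The bench is on the floor beside the stool on its +x side.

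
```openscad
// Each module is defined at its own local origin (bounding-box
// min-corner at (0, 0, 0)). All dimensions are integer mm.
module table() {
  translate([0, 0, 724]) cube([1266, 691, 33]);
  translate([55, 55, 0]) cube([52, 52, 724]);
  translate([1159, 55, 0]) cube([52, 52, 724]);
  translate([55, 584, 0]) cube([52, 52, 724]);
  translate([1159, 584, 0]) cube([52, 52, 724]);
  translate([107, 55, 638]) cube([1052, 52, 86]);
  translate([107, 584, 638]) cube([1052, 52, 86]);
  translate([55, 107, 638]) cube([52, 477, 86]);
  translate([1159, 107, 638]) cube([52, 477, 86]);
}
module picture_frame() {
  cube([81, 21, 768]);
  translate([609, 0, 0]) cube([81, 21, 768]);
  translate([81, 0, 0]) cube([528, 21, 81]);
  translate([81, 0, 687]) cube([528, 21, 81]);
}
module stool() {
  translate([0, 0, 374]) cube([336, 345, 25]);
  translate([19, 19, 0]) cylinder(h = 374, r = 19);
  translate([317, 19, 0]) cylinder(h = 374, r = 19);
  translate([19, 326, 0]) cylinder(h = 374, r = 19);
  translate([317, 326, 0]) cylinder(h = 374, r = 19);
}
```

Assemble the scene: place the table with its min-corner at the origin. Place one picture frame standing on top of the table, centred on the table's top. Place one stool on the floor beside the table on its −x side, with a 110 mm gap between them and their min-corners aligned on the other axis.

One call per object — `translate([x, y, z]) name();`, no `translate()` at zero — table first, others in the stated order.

table();
translate([288, 335, 757]) picture_frame();
translate([-446, 0, 0]) stool();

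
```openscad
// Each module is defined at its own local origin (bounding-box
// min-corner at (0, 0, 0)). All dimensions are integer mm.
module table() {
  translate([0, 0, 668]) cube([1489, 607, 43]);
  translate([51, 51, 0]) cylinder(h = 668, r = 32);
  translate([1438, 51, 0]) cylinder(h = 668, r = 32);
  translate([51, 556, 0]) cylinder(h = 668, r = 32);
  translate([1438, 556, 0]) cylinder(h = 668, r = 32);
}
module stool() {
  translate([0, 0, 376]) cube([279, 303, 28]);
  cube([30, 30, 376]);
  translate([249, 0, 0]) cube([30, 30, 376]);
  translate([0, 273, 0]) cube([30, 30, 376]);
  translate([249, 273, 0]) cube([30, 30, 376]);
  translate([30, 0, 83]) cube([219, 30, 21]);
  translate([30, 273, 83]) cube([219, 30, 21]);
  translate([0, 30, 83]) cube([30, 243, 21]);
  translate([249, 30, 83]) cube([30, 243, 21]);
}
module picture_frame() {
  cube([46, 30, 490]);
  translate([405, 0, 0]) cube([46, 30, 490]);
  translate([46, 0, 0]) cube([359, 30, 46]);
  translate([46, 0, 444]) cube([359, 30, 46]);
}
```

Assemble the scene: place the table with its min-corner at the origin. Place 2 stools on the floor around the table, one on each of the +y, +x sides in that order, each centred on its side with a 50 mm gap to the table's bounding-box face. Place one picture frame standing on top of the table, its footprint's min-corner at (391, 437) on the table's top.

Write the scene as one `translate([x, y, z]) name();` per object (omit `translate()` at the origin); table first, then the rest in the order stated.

table();
translate([605, 657, 0]) stool();
translate([1539, 152, 0]) stool();
translate([391, 437, 711]) picture_frame();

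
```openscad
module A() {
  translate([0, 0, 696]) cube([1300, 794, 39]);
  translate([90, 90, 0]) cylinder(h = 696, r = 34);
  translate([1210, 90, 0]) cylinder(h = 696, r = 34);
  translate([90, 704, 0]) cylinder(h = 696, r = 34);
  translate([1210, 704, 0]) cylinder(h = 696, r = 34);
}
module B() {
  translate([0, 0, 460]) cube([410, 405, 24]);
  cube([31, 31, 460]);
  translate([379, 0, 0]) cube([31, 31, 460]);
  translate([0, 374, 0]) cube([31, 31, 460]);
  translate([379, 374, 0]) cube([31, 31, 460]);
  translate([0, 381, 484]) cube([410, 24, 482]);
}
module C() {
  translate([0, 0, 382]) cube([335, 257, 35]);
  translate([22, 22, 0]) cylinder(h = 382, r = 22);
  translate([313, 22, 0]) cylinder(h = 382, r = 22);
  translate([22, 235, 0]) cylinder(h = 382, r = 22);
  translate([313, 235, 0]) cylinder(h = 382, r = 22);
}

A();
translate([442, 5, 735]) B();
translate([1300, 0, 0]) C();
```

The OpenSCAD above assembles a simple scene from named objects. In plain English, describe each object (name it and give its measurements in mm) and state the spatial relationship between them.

A is a table: top 1300 mm (x) × 794 mm (y), 39 mm thick, upper face at z = 735 mm, on four round legs of 68 mm diameter, each leg's bounding box inset 56 mm from the nearest pair of top edges, running from z = 0 to the bottom of the top.

B is a chair. The seat is a 410×405×24 mm slab with its top at z = 484 mm, on four 31×31 mm corner legs (flush with the seat edges, standing on z = 0). A flat backrest 24 mm thick, 482 mm tall, spans the full seat width and rises from the seat top along its +y edge, rear face flush with the rear of the seat.

C is a simple wooden stool: a rectangular seat 335 mm (x) by 257 mm (y), 35 mm thick, top face at z = 417 mm, on four round legs, each 44 mm in diameter. The legs rest on z = 0, each leg's axis is inset half a diameter from the nearest pair of seat edges (so the leg's bounding box is flush with the corner).

The chair is on top of the table. The stool is against the table's +x side, with their −y faces flush.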